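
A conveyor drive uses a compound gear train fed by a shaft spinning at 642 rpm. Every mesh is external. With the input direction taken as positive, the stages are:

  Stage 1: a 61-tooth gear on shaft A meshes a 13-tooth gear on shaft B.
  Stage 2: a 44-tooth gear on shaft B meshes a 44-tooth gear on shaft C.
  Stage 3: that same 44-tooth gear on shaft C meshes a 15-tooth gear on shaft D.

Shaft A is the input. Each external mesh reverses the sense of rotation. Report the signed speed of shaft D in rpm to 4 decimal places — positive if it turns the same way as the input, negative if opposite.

Stage 1 [61T→13T]: ω = 642.0000×61/13 = 3012.4615 rpm, dir flips to −; running = −3012.4615
Stage 2 [44T→44T]: ω = 3012.4615×44/44 = 3012.4615 rpm, dir flips to +; running = +3012.4615
Stage 3 [44T→15T]: ω = 3012.4615×44/15 = 8836.5538 rpm, dir flips to −; running = −8836.5538

-8836.5538 rpm (opposite to input, |ω| = 8836.5538 rpm)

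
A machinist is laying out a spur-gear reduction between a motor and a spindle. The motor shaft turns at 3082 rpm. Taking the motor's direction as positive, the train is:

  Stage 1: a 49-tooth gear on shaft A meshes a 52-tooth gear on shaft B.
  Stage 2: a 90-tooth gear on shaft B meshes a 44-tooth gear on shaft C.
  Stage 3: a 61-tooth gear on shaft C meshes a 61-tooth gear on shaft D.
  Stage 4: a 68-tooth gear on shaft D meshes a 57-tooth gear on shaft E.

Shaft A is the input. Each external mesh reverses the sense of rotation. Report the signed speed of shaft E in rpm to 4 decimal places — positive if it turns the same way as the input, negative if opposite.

Stage 1 [49T→52T]: ω = 3082.0000×49/52 = 2904.1923 rpm, dir flips to −; running = −2904.1923
Stage 2 [90T→44T]: ω = 2904.1923×90/44 = 5940.3934 rpm, dir flips to +; running = +5940.3934
Stage 3 [61T→61T]: ω = 5940.3934×61/61 = 5940.3934 rpm, dir flips to −; running = −5940.3934
Stage 4 [68T→57T]: ω = 5940.3934×68/57 = 7086.7851 rpm, dir flips to +; running = +7086.7851

+7086.7851 rpm (same as input, |ω| = 7086.7851 rpm)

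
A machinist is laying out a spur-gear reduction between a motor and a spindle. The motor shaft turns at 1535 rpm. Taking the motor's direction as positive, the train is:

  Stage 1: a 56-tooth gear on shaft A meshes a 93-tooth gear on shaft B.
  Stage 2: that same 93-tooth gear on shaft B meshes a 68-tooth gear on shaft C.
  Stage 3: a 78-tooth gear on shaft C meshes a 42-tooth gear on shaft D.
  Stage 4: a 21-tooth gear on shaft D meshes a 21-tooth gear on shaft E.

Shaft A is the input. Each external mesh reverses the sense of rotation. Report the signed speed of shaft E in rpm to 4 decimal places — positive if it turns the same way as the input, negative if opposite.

+2347.6471 rpm (same as input, |ω| = 2347.6471 rpm)

Stage 1 [56T→93T]: ω = 1535.0000×56/93 = 924.3011 rpm, dir flips to −; running = −924.3011
Stage 2 [93T→68T]: ω = 924.3011×93/68 = 1264.1176 rpm, dir flips to +; running = +1264.1176
Stage 3 [78T→42T]: ω = 1264.1176×78/42 = 2347.6471 rpm, dir flips to −; running = −2347.6471
Stage 4 [21T→21T]: ω = 2347.6471×21/21 = 2347.6471 rpm, dir flips to +; running = +2347.6471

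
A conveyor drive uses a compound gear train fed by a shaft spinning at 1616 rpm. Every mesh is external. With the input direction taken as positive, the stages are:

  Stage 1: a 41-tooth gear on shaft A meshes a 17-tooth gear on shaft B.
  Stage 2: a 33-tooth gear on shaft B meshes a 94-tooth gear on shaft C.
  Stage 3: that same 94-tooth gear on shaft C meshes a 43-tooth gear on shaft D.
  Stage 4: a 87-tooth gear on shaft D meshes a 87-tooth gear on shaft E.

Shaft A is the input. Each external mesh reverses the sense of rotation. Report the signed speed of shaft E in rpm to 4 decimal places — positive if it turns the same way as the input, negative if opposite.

Stage 1 [41T→17T]: ω = 1616.0000×41/17 = 3897.4118 rpm, dir flips to −; running = −3897.4118
Stage 2 [33T→94T]: ω = 3897.4118×33/94 = 1368.2403 rpm, dir flips to +; running = +1368.2403
Stage 3 [94T→43T]: ω = 1368.2403×94/43 = 2991.0369 rpm, dir flips to −; running = −2991.0369
Stage 4 [87T→87T]: ω = 2991.0369×87/87 = 2991.0369 rpm, dir flips to +; running = +2991.0369

+2991.0369 rpm (same as input, |ω| = 2991.0369 rpm)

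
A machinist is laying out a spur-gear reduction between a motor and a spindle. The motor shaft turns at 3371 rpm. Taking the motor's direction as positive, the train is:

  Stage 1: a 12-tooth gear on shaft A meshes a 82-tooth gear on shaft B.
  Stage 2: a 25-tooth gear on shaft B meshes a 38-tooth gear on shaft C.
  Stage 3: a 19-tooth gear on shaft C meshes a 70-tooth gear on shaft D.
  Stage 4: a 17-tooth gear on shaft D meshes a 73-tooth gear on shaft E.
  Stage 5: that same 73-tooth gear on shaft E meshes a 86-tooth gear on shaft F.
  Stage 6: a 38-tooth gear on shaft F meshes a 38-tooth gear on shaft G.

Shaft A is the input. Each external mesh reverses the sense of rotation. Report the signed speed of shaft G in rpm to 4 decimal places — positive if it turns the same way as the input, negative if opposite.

+17.4136 rpm (same as input, |ω| = 17.4136 rpm)

Stage 1 [12T→82T]: ω = 3371.0000×12/82 = 493.3171 rpm, dir flips to −; running = −493.3171
Stage 2 [25T→38T]: ω = 493.3171×25/38 = 324.5507 rpm, dir flips to +; running = +324.5507
Stage 3 [19T→70T]: ω = 324.5507×19/70 = 88.0923 rpm, dir flips to −; running = −88.0923
Stage 4 [17T→73T]: ω = 88.0923×17/73 = 20.5147 rpm, dir flips to +; running = +20.5147
Stage 5 [73T→86T]: ω = 20.5147×73/86 = 17.4136 rpm, dir flips to −; running = −17.4136
Stage 6 [38T→38T]: ω = 17.4136×38/38 = 17.4136 rpm, dir flips to +; running = +17.4136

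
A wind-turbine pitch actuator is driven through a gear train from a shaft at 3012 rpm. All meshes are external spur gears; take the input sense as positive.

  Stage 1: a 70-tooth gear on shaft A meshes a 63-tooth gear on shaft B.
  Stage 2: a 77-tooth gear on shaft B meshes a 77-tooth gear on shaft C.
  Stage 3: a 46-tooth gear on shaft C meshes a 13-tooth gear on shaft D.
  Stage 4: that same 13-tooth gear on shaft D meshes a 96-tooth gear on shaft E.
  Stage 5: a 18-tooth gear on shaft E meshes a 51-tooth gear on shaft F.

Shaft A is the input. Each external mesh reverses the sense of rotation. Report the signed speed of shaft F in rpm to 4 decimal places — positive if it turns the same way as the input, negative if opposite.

Stage 1 [70T→63T]: ω = 3012.0000×70/63 = 3346.6667 rpm, dir flips to −; running = −3346.6667
Stage 2 [77T→77T]: ω = 3346.6667×77/77 = 3346.6667 rpm, dir flips to +; running = +3346.6667
Stage 3 [46T→13T]: ω = 3346.6667×46/13 = 11842.0513 rpm, dir flips to −; running = −11842.0513
Stage 4 [13T→96T]: ω = 11842.0513×13/96 = 1603.6111 rpm, dir flips to +; running = +1603.6111
Stage 5 [18T→51T]: ω = 1603.6111×18/51 = 565.9804 rpm, dir flips to −; running = −565.9804

-565.9804 rpm (opposite to input, |ω| = 565.9804 rpm)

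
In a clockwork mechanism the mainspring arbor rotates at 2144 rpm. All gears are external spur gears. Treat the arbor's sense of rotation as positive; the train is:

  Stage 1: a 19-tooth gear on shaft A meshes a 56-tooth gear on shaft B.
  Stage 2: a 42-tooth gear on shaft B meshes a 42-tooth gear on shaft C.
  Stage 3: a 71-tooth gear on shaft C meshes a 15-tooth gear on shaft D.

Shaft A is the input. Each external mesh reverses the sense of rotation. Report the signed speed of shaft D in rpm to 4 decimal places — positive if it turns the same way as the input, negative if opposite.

-3443.1619 rpm (opposite to input, |ω| = 3443.1619 rpm)

Stage 1 [19T→56T]: ω = 2144.0000×19/56 = 727.4286 rpm, dir flips to −; running = −727.4286
Stage 2 [42T→42T]: ω = 727.4286×42/42 = 727.4286 rpm, dir flips to +; running = +727.4286
Stage 3 [71T→15T]: ω = 727.4286×71/15 = 3443.1619 rpm, dir flips to −; running = −3443.1619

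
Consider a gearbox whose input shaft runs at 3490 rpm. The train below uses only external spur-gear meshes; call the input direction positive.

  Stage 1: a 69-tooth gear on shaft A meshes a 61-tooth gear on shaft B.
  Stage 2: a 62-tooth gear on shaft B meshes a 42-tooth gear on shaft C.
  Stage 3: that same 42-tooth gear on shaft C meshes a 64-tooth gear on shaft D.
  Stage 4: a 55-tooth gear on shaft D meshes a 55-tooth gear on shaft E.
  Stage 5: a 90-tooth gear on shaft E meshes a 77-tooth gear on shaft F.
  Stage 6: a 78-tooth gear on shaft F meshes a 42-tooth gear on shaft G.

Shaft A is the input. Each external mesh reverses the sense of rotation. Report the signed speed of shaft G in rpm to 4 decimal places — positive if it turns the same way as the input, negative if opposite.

+8301.4412 rpm (same as input, |ω| = 8301.4412 rpm)

Stage 1 [69T→61T]: ω = 3490.0000×69/61 = 3947.7049 rpm, dir flips to −; running = −3947.7049
Stage 2 [62T→42T]: ω = 3947.7049×62/42 = 5827.5644 rpm, dir flips to +; running = +5827.5644
Stage 3 [42T→64T]: ω = 5827.5644×42/64 = 3824.3391 rpm, dir flips to −; running = −3824.3391
Stage 4 [55T→55T]: ω = 3824.3391×55/55 = 3824.3391 rpm, dir flips to +; running = +3824.3391
Stage 5 [90T→77T]: ω = 3824.3391×90/77 = 4470.0068 rpm, dir flips to −; running = −4470.0068
Stage 6 [78T→42T]: ω = 4470.0068×78/42 = 8301.4412 rpm, dir flips to +; running = +8301.4412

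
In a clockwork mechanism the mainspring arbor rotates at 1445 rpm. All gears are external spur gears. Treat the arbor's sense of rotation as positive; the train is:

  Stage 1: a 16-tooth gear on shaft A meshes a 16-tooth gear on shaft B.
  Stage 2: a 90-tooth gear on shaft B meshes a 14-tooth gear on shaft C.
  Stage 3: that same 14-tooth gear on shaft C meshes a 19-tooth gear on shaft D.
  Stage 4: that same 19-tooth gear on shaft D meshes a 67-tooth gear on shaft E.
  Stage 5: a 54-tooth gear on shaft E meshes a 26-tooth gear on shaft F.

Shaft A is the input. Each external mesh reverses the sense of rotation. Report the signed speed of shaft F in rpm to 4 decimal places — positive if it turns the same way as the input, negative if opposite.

-4031.4007 rpm (opposite to input, |ω| = 4031.4007 rpm)

Stage 1 [16T→16T]: ω = 1445.0000×16/16 = 1445.0000 rpm, dir flips to −; running = −1445.0000
Stage 2 [90T→14T]: ω = 1445.0000×90/14 = 9289.2857 rpm, dir flips to +; running = +9289.2857
Stage 3 [14T→19T]: ω = 9289.2857×14/19 = 6844.7368 rpm, dir flips to −; running = −6844.7368
Stage 4 [19T→67T]: ω = 6844.7368×19/67 = 1941.0448 rpm, dir flips to +; running = +1941.0448
Stage 5 [54T→26T]: ω = 1941.0448×54/26 = 4031.4007 rpm, dir flips to −; running = −4031.4007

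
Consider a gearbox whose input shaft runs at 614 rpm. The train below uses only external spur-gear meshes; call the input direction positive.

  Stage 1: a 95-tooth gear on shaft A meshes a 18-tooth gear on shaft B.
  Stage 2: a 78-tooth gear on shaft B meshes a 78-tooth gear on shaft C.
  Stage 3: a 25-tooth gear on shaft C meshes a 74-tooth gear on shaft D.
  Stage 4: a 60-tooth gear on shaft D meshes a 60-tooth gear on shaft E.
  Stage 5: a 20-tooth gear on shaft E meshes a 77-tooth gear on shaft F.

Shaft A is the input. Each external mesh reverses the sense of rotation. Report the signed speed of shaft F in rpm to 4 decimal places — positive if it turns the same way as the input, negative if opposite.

Stage 1 [95T→18T]: ω = 614.0000×95/18 = 3240.5556 rpm, dir flips to −; running = −3240.5556
Stage 2 [78T→78T]: ω = 3240.5556×78/78 = 3240.5556 rpm, dir flips to +; running = +3240.5556
Stage 3 [25T→74T]: ω = 3240.5556×25/74 = 1094.7823 rpm, dir flips to −; running = −1094.7823
Stage 4 [60T→60T]: ω = 1094.7823×60/60 = 1094.7823 rpm, dir flips to +; running = +1094.7823
Stage 5 [20T→77T]: ω = 1094.7823×20/77 = 284.3590 rpm, dir flips to −; running = −284.3590

-284.3590 rpm (opposite to input, |ω| = 284.3590 rpm)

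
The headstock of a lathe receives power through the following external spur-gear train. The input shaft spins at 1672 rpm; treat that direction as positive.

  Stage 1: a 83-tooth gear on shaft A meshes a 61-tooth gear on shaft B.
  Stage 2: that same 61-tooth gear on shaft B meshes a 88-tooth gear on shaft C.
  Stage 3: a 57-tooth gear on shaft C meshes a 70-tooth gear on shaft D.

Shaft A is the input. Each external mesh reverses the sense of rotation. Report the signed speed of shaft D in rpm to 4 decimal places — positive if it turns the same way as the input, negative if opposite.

Stage 1 [83T→61T]: ω = 1672.0000×83/61 = 2275.0164 rpm, dir flips to −; running = −2275.0164
Stage 2 [61T→88T]: ω = 2275.0164×61/88 = 1577.0000 rpm, dir flips to +; running = +1577.0000
Stage 3 [57T→70T]: ω = 1577.0000×57/70 = 1284.1286 rpm, dir flips to −; running = −1284.1286

-1284.1286 rpm (opposite to input, |ω| = 1284.1286 rpm)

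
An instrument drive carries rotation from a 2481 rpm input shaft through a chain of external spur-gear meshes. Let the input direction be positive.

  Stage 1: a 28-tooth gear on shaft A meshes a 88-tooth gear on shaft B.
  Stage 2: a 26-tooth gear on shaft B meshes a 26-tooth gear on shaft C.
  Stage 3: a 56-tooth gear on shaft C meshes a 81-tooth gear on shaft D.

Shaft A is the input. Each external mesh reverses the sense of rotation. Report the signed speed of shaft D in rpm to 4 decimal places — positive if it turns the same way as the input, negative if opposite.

Stage 1 [28T→88T]: ω = 2481.0000×28/88 = 789.4091 rpm, dir flips to −; running = −789.4091
Stage 2 [26T→26T]: ω = 789.4091×26/26 = 789.4091 rpm, dir flips to +; running = +789.4091
Stage 3 [56T→81T]: ω = 789.4091×56/81 = 545.7643 rpm, dir flips to −; running = −545.7643

-545.7643 rpm (opposite to input, |ω| = 545.7643 rpm)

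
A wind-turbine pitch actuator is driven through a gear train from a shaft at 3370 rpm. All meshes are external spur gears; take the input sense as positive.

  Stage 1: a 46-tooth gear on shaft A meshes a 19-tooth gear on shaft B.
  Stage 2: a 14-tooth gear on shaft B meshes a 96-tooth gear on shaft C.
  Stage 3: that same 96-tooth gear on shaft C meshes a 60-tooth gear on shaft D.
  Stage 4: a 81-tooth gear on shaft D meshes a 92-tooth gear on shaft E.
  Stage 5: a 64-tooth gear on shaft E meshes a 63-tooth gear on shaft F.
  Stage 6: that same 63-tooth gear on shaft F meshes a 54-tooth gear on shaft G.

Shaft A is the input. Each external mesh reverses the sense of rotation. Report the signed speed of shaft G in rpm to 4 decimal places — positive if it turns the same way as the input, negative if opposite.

Stage 1 [46T→19T]: ω = 3370.0000×46/19 = 8158.9474 rpm, dir flips to −; running = −8158.9474
Stage 2 [14T→96T]: ω = 8158.9474×14/96 = 1189.8465 rpm, dir flips to +; running = +1189.8465
Stage 3 [96T→60T]: ω = 1189.8465×96/60 = 1903.7544 rpm, dir flips to −; running = −1903.7544
Stage 4 [81T→92T]: ω = 1903.7544×81/92 = 1676.1316 rpm, dir flips to +; running = +1676.1316
Stage 5 [64T→63T]: ω = 1676.1316×64/63 = 1702.7368 rpm, dir flips to −; running = −1702.7368
Stage 6 [63T→54T]: ω = 1702.7368×63/54 = 1986.5263 rpm, dir flips to +; running = +1986.5263

+1986.5263 rpm (same as input, |ω| = 1986.5263 rpm)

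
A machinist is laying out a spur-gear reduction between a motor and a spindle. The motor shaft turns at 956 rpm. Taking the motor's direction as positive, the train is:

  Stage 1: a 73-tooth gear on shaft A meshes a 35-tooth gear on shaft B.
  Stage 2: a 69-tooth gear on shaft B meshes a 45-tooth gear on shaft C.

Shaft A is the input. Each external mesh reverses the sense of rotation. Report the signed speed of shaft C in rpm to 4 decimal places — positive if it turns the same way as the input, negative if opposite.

Stage 1 [73T→35T]: ω = 956.0000×73/35 = 1993.9429 rpm, dir flips to −; running = −1993.9429
Stage 2 [69T→45T]: ω = 1993.9429×69/45 = 3057.3790 rpm, dir flips to +; running = +3057.3790

+3057.3790 rpm (same as input, |ω| = 3057.3790 rpm)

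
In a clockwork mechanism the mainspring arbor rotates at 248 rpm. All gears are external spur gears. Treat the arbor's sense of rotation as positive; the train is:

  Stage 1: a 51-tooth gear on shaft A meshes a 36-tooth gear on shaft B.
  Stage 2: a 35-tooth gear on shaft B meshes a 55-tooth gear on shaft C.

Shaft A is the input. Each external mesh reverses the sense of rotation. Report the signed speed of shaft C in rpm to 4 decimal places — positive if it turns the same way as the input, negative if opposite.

Stage 1 [51T→36T]: ω = 248.0000×51/36 = 351.3333 rpm, dir flips to −; running = −351.3333
Stage 2 [35T→55T]: ω = 351.3333×35/55 = 223.5758 rpm, dir flips to +; running = +223.5758

+223.5758 rpm (same as input, |ω| = 223.5758 rpm)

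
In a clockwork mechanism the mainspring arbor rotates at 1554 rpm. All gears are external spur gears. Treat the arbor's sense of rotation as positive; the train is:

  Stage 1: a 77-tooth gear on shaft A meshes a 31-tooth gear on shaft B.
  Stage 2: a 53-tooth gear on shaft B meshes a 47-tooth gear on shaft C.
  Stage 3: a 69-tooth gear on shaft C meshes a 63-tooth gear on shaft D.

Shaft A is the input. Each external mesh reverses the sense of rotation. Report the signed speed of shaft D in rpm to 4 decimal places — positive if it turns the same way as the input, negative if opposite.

-4767.2354 rpm (opposite to input, |ω| = 4767.2354 rpm)

Stage 1 [77T→31T]: ω = 1554.0000×77/31 = 3859.9355 rpm, dir flips to −; running = −3859.9355
Stage 2 [53T→47T]: ω = 3859.9355×53/47 = 4352.6932 rpm, dir flips to +; running = +4352.6932
Stage 3 [69T→63T]: ω = 4352.6932×69/63 = 4767.2354 rpm, dir flips to −; running = −4767.2354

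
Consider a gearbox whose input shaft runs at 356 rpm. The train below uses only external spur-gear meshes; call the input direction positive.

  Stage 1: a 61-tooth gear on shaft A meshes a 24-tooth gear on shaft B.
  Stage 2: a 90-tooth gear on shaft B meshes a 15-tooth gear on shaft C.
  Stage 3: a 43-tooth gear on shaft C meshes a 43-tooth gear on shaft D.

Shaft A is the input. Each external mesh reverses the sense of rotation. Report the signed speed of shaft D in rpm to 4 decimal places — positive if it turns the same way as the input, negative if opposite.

Stage 1 [61T→24T]: ω = 356.0000×61/24 = 904.8333 rpm, dir flips to −; running = −904.8333
Stage 2 [90T→15T]: ω = 904.8333×90/15 = 5429.0000 rpm, dir flips to +; running = +5429.0000
Stage 3 [43T→43T]: ω = 5429.0000×43/43 = 5429.0000 rpm, dir flips to −; running = −5429.0000

-5429.0000 rpm (opposite to input, |ω| = 5429.0000 rpm)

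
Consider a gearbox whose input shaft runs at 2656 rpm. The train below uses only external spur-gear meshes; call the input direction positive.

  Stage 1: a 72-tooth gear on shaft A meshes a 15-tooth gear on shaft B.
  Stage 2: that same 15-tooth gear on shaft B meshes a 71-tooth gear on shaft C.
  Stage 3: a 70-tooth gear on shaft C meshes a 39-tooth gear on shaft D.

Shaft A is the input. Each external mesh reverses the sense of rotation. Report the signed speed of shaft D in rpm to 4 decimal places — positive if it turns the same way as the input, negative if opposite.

Stage 1 [72T→15T]: ω = 2656.0000×72/15 = 12748.8000 rpm, dir flips to −; running = −12748.8000
Stage 2 [15T→71T]: ω = 12748.8000×15/71 = 2693.4085 rpm, dir flips to +; running = +2693.4085
Stage 3 [70T→39T]: ω = 2693.4085×70/39 = 4834.3229 rpm, dir flips to −; running = −4834.3229

-4834.3229 rpm (opposite to input, |ω| = 4834.3229 rpm)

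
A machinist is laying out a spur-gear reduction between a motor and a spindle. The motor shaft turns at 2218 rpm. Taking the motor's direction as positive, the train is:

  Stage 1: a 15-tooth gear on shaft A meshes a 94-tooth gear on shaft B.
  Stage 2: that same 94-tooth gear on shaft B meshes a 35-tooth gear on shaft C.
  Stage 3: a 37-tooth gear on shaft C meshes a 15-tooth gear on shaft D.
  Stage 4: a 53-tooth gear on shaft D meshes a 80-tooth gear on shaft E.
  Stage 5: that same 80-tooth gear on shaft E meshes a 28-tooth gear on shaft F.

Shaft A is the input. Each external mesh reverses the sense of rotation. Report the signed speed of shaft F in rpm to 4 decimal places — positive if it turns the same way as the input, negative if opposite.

Stage 1 [15T→94T]: ω = 2218.0000×15/94 = 353.9362 rpm, dir flips to −; running = −353.9362
Stage 2 [94T→35T]: ω = 353.9362×94/35 = 950.5714 rpm, dir flips to +; running = +950.5714
Stage 3 [37T→15T]: ω = 950.5714×37/15 = 2344.7429 rpm, dir flips to −; running = −2344.7429
Stage 4 [53T→80T]: ω = 2344.7429×53/80 = 1553.3921 rpm, dir flips to +; running = +1553.3921
Stage 5 [80T→28T]: ω = 1553.3921×80/28 = 4438.2633 rpm, dir flips to −; running = −4438.2633

-4438.2633 rpm (opposite to input, |ω| = 4438.2633 rpm)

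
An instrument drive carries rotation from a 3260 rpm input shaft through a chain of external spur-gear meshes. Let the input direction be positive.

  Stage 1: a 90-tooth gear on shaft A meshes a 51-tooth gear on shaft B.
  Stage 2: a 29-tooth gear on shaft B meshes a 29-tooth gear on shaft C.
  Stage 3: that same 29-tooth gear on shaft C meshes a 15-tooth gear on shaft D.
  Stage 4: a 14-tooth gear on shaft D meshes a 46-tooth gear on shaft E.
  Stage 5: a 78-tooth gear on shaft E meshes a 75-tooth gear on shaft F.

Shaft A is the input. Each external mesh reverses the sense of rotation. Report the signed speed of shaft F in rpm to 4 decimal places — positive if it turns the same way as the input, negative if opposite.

-3520.4665 rpm (opposite to input, |ω| = 3520.4665 rpm)

Stage 1 [90T→51T]: ω = 3260.0000×90/51 = 5752.9412 rpm, dir flips to −; running = −5752.9412
Stage 2 [29T→29T]: ω = 5752.9412×29/29 = 5752.9412 rpm, dir flips to +; running = +5752.9412
Stage 3 [29T→15T]: ω = 5752.9412×29/15 = 11122.3529 rpm, dir flips to −; running = −11122.3529
Stage 4 [14T→46T]: ω = 11122.3529×14/46 = 3385.0639 rpm, dir flips to +; running = +3385.0639
Stage 5 [78T→75T]: ω = 3385.0639×78/75 = 3520.4665 rpm, dir flips to −; running = −3520.4665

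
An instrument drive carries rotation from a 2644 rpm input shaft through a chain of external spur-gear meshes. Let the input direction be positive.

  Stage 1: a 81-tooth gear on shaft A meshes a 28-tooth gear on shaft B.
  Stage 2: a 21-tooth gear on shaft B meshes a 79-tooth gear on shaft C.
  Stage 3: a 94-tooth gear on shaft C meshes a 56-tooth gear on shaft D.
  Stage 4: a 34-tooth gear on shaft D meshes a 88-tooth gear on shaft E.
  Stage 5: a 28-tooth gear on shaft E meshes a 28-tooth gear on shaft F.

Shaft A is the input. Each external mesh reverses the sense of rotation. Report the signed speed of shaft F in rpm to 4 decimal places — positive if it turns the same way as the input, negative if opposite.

Stage 1 [81T→28T]: ω = 2644.0000×81/28 = 7648.7143 rpm, dir flips to −; running = −7648.7143
Stage 2 [21T→79T]: ω = 7648.7143×21/79 = 2033.2025 rpm, dir flips to +; running = +2033.2025
Stage 3 [94T→56T]: ω = 2033.2025×94/56 = 3412.8757 rpm, dir flips to −; running = −3412.8757
Stage 4 [34T→88T]: ω = 3412.8757×34/88 = 1318.6111 rpm, dir flips to +; running = +1318.6111
Stage 5 [28T→28T]: ω = 1318.6111×28/28 = 1318.6111 rpm, dir flips to −; running = −1318.6111

-1318.6111 rpm (opposite to input, |ω| = 1318.6111 rpm)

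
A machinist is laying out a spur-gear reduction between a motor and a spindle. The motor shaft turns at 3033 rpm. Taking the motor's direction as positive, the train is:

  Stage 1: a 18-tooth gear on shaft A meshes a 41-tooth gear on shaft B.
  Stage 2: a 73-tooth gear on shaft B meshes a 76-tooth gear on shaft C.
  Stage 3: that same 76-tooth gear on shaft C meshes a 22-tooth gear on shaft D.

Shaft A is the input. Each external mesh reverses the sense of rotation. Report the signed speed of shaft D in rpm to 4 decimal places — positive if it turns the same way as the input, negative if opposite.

-4418.3614 rpm (opposite to input, |ω| = 4418.3614 rpm)

Stage 1 [18T→41T]: ω = 3033.0000×18/41 = 1331.5610 rpm, dir flips to −; running = −1331.5610
Stage 2 [73T→76T]: ω = 1331.5610×73/76 = 1278.9994 rpm, dir flips to +; running = +1278.9994
Stage 3 [76T→22T]: ω = 1278.9994×76/22 = 4418.3614 rpm, dir flips to −; running = −4418.3614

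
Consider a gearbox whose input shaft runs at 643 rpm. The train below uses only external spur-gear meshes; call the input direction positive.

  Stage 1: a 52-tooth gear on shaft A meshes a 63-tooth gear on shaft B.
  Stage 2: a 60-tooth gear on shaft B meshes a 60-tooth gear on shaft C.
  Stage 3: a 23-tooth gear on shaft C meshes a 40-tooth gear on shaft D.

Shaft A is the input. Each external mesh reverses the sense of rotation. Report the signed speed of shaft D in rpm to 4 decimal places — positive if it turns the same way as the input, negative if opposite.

Stage 1 [52T→63T]: ω = 643.0000×52/63 = 530.7302 rpm, dir flips to −; running = −530.7302
Stage 2 [60T→60T]: ω = 530.7302×60/60 = 530.7302 rpm, dir flips to +; running = +530.7302
Stage 3 [23T→40T]: ω = 530.7302×23/40 = 305.1698 rpm, dir flips to −; running = −305.1698

-305.1698 rpm (opposite to input, |ω| = 305.1698 rpm)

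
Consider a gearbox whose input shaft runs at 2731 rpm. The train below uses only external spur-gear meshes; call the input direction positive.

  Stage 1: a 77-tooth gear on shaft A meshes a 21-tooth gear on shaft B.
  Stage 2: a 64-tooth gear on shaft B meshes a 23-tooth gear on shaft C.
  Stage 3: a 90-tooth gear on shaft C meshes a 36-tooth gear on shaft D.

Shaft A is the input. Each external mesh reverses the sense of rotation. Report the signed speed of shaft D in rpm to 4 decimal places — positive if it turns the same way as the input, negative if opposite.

Stage 1 [77T→21T]: ω = 2731.0000×77/21 = 10013.6667 rpm, dir flips to −; running = −10013.6667
Stage 2 [64T→23T]: ω = 10013.6667×64/23 = 27864.1159 rpm, dir flips to +; running = +27864.1159
Stage 3 [90T→36T]: ω = 27864.1159×90/36 = 69660.2899 rpm, dir flips to −; running = −69660.2899

-69660.2899 rpm (opposite to input, |ω| = 69660.2899 rpm)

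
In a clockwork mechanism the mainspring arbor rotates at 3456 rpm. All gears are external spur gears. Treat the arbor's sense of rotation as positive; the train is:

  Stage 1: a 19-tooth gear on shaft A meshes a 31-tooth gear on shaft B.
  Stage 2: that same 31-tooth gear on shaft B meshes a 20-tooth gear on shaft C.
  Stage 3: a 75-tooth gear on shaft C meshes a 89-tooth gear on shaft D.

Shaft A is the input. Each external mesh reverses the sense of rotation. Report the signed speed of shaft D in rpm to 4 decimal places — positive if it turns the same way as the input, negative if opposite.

-2766.7416 rpm (opposite to input, |ω| = 2766.7416 rpm)

Stage 1 [19T→31T]: ω = 3456.0000×19/31 = 2118.1935 rpm, dir flips to −; running = −2118.1935
Stage 2 [31T→20T]: ω = 2118.1935×31/20 = 3283.2000 rpm, dir flips to +; running = +3283.2000
Stage 3 [75T→89T]: ω = 3283.2000×75/89 = 2766.7416 rpm, dir flips to −; running = −2766.7416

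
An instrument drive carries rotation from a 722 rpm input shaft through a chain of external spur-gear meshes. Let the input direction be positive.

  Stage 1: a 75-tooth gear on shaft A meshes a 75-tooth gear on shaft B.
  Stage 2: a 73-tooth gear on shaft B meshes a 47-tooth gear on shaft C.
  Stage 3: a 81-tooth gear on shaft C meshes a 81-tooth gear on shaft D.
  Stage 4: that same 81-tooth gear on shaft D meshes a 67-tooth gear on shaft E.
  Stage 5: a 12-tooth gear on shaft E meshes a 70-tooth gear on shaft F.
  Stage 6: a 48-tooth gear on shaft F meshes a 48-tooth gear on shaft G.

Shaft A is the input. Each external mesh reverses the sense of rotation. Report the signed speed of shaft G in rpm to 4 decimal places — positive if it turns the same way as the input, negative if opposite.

Stage 1 [75T→75T]: ω = 722.0000×75/75 = 722.0000 rpm, dir flips to −; running = −722.0000
Stage 2 [73T→47T]: ω = 722.0000×73/47 = 1121.4043 rpm, dir flips to +; running = +1121.4043
Stage 3 [81T→81T]: ω = 1121.4043×81/81 = 1121.4043 rpm, dir flips to −; running = −1121.4043
Stage 4 [81T→67T]: ω = 1121.4043×81/67 = 1355.7275 rpm, dir flips to +; running = +1355.7275
Stage 5 [12T→70T]: ω = 1355.7275×12/70 = 232.4104 rpm, dir flips to −; running = −232.4104
Stage 6 [48T→48T]: ω = 232.4104×48/48 = 232.4104 rpm, dir flips to +; running = +232.4104

+232.4104 rpm (same as input, |ω| = 232.4104 rpm)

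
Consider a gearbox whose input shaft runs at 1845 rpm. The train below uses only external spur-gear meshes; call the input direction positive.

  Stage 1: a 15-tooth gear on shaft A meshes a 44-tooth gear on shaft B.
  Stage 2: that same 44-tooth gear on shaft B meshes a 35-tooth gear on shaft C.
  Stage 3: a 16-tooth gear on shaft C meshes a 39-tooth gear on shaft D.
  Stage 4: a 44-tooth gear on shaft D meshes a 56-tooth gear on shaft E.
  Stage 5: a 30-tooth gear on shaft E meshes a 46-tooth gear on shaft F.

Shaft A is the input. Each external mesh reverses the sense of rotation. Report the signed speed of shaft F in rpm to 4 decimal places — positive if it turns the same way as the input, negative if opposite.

Stage 1 [15T→44T]: ω = 1845.0000×15/44 = 628.9773 rpm, dir flips to −; running = −628.9773
Stage 2 [44T→35T]: ω = 628.9773×44/35 = 790.7143 rpm, dir flips to +; running = +790.7143
Stage 3 [16T→39T]: ω = 790.7143×16/39 = 324.3956 rpm, dir flips to −; running = −324.3956
Stage 4 [44T→56T]: ω = 324.3956×44/56 = 254.8823 rpm, dir flips to +; running = +254.8823
Stage 5 [30T→46T]: ω = 254.8823×30/46 = 166.2276 rpm, dir flips to −; running = −166.2276

-166.2276 rpm (opposite to input, |ω| = 166.2276 rpm)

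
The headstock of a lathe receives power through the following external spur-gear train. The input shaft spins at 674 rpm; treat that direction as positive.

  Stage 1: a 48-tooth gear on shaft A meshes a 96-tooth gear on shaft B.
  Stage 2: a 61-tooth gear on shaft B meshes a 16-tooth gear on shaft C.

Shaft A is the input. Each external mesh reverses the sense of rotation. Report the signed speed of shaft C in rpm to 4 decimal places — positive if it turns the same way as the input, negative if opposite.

Stage 1 [48T→96T]: ω = 674.0000×48/96 = 337.0000 rpm, dir flips to −; running = −337.0000
Stage 2 [61T→16T]: ω = 337.0000×61/16 = 1284.8125 rpm, dir flips to +; running = +1284.8125

+1284.8125 rpm (same as input, |ω| = 1284.8125 rpm)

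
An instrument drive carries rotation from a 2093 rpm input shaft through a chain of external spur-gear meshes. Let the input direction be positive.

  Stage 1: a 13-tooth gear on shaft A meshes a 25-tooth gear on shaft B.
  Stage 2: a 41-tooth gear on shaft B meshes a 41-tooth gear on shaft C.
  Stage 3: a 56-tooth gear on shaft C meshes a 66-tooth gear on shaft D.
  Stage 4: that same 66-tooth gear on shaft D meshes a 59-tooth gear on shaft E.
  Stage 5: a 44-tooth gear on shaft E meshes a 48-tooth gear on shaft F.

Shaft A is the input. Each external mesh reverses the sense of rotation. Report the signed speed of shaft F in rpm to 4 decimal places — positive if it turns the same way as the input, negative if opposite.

Stage 1 [13T→25T]: ω = 2093.0000×13/25 = 1088.3600 rpm, dir flips to −; running = −1088.3600
Stage 2 [41T→41T]: ω = 1088.3600×41/41 = 1088.3600 rpm, dir flips to +; running = +1088.3600
Stage 3 [56T→66T]: ω = 1088.3600×56/66 = 923.4570 rpm, dir flips to −; running = −923.4570
Stage 4 [66T→59T]: ω = 923.4570×66/59 = 1033.0197 rpm, dir flips to +; running = +1033.0197
Stage 5 [44T→48T]: ω = 1033.0197×44/48 = 946.9347 rpm, dir flips to −; running = −946.9347

-946.9347 rpm (opposite to input, |ω| = 946.9347 rpm)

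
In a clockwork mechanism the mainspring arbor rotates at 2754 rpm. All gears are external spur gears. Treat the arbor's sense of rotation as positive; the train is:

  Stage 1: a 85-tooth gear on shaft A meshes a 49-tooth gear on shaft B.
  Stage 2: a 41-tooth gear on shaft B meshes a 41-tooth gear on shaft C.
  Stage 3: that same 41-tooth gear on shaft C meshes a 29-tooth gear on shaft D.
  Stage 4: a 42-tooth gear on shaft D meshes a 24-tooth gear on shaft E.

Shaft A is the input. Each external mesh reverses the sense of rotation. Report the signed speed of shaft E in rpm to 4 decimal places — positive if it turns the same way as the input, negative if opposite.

+11819.8153 rpm (same as input, |ω| = 11819.8153 rpm)

Stage 1 [85T→49T]: ω = 2754.0000×85/49 = 4777.3469 rpm, dir flips to −; running = −4777.3469
Stage 2 [41T→41T]: ω = 4777.3469×41/41 = 4777.3469 rpm, dir flips to +; running = +4777.3469
Stage 3 [41T→29T]: ω = 4777.3469×41/29 = 6754.1802 rpm, dir flips to −; running = −6754.1802
Stage 4 [42T→24T]: ω = 6754.1802×42/24 = 11819.8153 rpm, dir flips to +; running = +11819.8153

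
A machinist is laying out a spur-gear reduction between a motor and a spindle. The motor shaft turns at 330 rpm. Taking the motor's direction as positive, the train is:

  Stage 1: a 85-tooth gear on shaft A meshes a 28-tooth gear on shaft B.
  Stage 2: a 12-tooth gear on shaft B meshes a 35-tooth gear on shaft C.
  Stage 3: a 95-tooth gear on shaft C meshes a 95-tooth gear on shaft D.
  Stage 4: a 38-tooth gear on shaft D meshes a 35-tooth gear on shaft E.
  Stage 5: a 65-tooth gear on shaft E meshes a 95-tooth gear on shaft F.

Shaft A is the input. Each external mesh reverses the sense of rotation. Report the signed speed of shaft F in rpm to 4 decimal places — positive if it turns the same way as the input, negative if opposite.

-255.1487 rpm (opposite to input, |ω| = 255.1487 rpm)

Stage 1 [85T→28T]: ω = 330.0000×85/28 = 1001.7857 rpm, dir flips to −; running = −1001.7857
Stage 2 [12T→35T]: ω = 1001.7857×12/35 = 343.4694 rpm, dir flips to +; running = +343.4694
Stage 3 [95T→95T]: ω = 343.4694×95/95 = 343.4694 rpm, dir flips to −; running = −343.4694
Stage 4 [38T→35T]: ω = 343.4694×38/35 = 372.9096 rpm, dir flips to +; running = +372.9096
Stage 5 [65T→95T]: ω = 372.9096×65/95 = 255.1487 rpm, dir flips to −; running = −255.1487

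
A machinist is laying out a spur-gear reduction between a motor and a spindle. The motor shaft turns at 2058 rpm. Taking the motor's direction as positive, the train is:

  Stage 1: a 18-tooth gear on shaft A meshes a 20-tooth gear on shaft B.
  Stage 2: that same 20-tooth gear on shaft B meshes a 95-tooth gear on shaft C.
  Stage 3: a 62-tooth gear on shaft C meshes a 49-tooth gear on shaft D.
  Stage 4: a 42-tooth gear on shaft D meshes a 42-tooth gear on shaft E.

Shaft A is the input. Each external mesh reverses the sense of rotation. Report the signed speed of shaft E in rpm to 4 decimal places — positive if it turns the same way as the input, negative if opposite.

+493.3895 rpm (same as input, |ω| = 493.3895 rpm)

Stage 1 [18T→20T]: ω = 2058.0000×18/20 = 1852.2000 rpm, dir flips to −; running = −1852.2000
Stage 2 [20T→95T]: ω = 1852.2000×20/95 = 389.9368 rpm, dir flips to +; running = +389.9368
Stage 3 [62T→49T]: ω = 389.9368×62/49 = 493.3895 rpm, dir flips to −; running = −493.3895
Stage 4 [42T→42T]: ω = 493.3895×42/42 = 493.3895 rpm, dir flips to +; running = +493.3895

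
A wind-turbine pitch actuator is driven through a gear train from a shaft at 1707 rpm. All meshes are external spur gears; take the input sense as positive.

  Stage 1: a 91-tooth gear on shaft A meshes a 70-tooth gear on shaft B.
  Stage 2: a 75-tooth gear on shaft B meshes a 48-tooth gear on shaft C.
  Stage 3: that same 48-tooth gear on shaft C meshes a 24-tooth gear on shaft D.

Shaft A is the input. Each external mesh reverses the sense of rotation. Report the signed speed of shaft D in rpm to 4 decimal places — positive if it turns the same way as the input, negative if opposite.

-6934.6875 rpm (opposite to input, |ω| = 6934.6875 rpm)

Stage 1 [91T→70T]: ω = 1707.0000×91/70 = 2219.1000 rpm, dir flips to −; running = −2219.1000
Stage 2 [75T→48T]: ω = 2219.1000×75/48 = 3467.3438 rpm, dir flips to +; running = +3467.3438
Stage 3 [48T→24T]: ω = 3467.3438×48/24 = 6934.6875 rpm, dir flips to −; running = −6934.6875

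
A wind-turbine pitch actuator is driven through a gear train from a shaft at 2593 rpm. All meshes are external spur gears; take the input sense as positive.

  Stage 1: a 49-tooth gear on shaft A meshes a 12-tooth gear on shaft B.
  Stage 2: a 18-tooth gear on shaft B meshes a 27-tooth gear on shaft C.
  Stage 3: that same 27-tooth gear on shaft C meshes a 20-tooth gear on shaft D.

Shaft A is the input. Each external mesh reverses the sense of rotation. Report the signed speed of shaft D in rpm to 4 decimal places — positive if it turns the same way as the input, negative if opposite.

-9529.2750 rpm (opposite to input, |ω| = 9529.2750 rpm)

Stage 1 [49T→12T]: ω = 2593.0000×49/12 = 10588.0833 rpm, dir flips to −; running = −10588.0833
Stage 2 [18T→27T]: ω = 10588.0833×18/27 = 7058.7222 rpm, dir flips to +; running = +7058.7222
Stage 3 [27T→20T]: ω = 7058.7222×27/20 = 9529.2750 rpm, dir flips to −; running = −9529.2750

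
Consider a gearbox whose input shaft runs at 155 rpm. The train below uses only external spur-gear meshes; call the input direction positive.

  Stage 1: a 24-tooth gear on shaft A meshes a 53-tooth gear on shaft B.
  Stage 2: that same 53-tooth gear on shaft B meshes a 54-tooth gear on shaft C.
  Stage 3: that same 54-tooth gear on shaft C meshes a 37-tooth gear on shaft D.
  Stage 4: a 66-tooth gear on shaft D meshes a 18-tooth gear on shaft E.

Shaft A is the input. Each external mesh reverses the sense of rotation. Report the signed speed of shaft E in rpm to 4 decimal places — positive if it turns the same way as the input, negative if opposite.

+368.6486 rpm (same as input, |ω| = 368.6486 rpm)

Stage 1 [24T→53T]: ω = 155.0000×24/53 = 70.1887 rpm, dir flips to −; running = −70.1887
Stage 2 [53T→54T]: ω = 70.1887×53/54 = 68.8889 rpm, dir flips to +; running = +68.8889
Stage 3 [54T→37T]: ω = 68.8889×54/37 = 100.5405 rpm, dir flips to −; running = −100.5405
Stage 4 [66T→18T]: ω = 100.5405×66/18 = 368.6486 rpm, dir flips to +; running = +368.6486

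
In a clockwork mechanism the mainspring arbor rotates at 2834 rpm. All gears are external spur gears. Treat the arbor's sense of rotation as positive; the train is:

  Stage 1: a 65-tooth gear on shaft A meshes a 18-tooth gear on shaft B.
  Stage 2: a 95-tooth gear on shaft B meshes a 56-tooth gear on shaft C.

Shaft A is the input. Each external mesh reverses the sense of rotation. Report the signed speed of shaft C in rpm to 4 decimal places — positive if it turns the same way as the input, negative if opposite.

+17361.0615 rpm (same as input, |ω| = 17361.0615 rpm)

Stage 1 [65T→18T]: ω = 2834.0000×65/18 = 10233.8889 rpm, dir flips to −; running = −10233.8889
Stage 2 [95T→56T]: ω = 10233.8889×95/56 = 17361.0615 rpm, dir flips to +; running = +17361.0615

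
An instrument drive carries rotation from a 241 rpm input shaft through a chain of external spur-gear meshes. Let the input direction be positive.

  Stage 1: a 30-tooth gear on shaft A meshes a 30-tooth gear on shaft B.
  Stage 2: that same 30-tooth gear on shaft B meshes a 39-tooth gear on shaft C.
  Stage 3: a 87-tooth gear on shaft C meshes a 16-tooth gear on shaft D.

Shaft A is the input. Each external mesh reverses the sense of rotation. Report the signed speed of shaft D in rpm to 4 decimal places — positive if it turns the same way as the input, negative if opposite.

-1008.0288 rpm (opposite to input, |ω| = 1008.0288 rpm)

Stage 1 [30T→30T]: ω = 241.0000×30/30 = 241.0000 rpm, dir flips to −; running = −241.0000
Stage 2 [30T→39T]: ω = 241.0000×30/39 = 185.3846 rpm, dir flips to +; running = +185.3846
Stage 3 [87T→16T]: ω = 185.3846×87/16 = 1008.0288 rpm, dir flips to −; running = −1008.0288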